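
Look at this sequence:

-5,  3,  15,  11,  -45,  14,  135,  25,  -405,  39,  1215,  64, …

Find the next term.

Split by position mod 2 into 2 tracks.
Track A: -5, 15, -45, 135, -405, 1215 — a geometric progression (common ratio -3).
Track B: 3, 11, 14, 25, 39, 64 — each term equals the sum of the previous two.
Term 13 comes from track A (its 7th entry): -3645.

-3645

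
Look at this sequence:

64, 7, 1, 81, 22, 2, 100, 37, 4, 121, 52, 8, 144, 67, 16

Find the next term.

169

The terms cycle through 3 interleaved subsequences.
Subsequence A: 64, 81, 100, 121, 144 — the squares 8², 9², 10², ….
Subsequence B: 7, 22, 37, 52, 67 — adding 15 each time.
Subsequence C: 1, 2, 4, 8, 16 — powers of 2.
Position 16 → subsequence A, term 6 = 169.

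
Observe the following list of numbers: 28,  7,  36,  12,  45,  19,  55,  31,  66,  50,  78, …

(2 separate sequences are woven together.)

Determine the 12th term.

81

Taking every 2nd term gives 2 separate tracks.
Subsequence A: 28, 36, 45, 55, 66, 78 (triangular numbers n(n+1)/2 for n = 7, 8, …).
Subsequence B: 7, 12, 19, 31, 50 (each term equals the sum of the previous two).
The 12th slot belongs to subsequence B; its 6th term is 81.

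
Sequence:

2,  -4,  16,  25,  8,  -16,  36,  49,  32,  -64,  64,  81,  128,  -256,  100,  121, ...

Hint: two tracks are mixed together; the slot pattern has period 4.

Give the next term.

Reading positions in blocks of 4 reveals the pattern AABB — 2 tracks woven together.
Subsequence A = 2, -4, 8, -16, 32, -64, 128, -256: geometric, ×-2 each step.
Subsequence B = 16, 25, 36, 49, 64, 81, 100, 121: perfect squares starting at 4².
Position 17 falls in subsequence A as its term 9, giving 512.

512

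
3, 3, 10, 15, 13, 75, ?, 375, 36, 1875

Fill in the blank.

23

Split by position mod 2 into 2 tracks.
Stream A = 3, 10, 13, ?, 36: each term equals the sum of the previous two.
Stream B = 3, 15, 75, 375, 1875: geometric with ratio 5.
Stream A's pattern makes the blank 23.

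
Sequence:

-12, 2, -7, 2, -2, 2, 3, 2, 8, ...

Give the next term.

2

Positions 1, 3, 5, … form one subsequence and positions 2, 4, 6, … form another.
Stream A: -12, -7, -2, 3, 8. Linear: a_n = -17 + 5·n.
Stream B: 2, 2, 2, 2. Always 2.
The 10th slot belongs to stream B; its 5th term is 2.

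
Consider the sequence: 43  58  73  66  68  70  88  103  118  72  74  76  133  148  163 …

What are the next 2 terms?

78, 80

Positions follow the repeating pattern AAABBB; grouping by letter gives 2 tracks.
Stream A: 43, 58, 73, 88, 103, 118, 133, 148, 163 (arithmetic with common difference +15).
Stream B: 66, 68, 70, 72, 74, 76 (arithmetic with common difference +2).
Position 16 falls in stream B as its term 7, giving 78.
The 17th slot belongs to stream B; its 8th term is 80.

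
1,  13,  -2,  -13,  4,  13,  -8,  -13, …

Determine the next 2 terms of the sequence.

The terms cycle through 2 interleaved subsequences.
Stream A: 1, -2, 4, -8. A geometric progression (common ratio -2).
Stream B: 13, -13, 13, -13. Oscillating between 13 and -13.
Position 9 → stream A, term 5 = 16.
The 10th slot belongs to stream B; its 5th term is 13.

16, 13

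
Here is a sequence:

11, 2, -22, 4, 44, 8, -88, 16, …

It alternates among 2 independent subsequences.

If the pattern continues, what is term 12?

Taking every 2nd term gives 2 separate tracks.
Track A: 11, -22, 44, -88. A geometric progression (common ratio -2).
Track B: 2, 4, 8, 16. Powers 2^1, 2^2, 2^3, ….
Position 12 falls in track B as its term 6, giving 64.

64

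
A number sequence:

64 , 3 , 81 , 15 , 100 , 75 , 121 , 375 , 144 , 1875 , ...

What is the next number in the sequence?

Split by position mod 2 into 2 tracks.
Subsequence A is 64, 81, 100, 121, 144, which is perfect squares starting at 8².
Subsequence B is 3, 15, 75, 375, 1875, which is a geometric progression (common ratio 5).
Term 11 comes from subsequence A (its 6th entry): 169.

169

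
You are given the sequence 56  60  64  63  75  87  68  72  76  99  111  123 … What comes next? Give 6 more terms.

The slot pattern repeats as AAABBB (period 6), so there are 2 interleaved tracks.
Track A: 56, 60, 64, 68, 72, 76 — linear: a_n = 52 + 4·n.
Track B: 63, 75, 87, 99, 111, 123 — arithmetic, step +12.
Position 13 → track A, term 7 = 80.
Position 14 → track A, term 8 = 84.
The 15th slot belongs to track A; its 9th term is 88.
Position 16 → track B, term 7 = 135.
Position 17 → track B, term 8 = 147.
The 18th slot belongs to track B; its 9th term is 159.

80, 84, 88, 135, 147, 159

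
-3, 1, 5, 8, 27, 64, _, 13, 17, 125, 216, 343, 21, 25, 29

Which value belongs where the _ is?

Positions follow the repeating pattern AAABBB; grouping by letter gives 2 tracks.
Stream A: -3, 1, 5, ?, 13, 17, 21, 25, 29 — arithmetic with common difference +4.
Stream B: 8, 27, 64, 125, 216, 343 — perfect cubes starting at 2³.
Filling stream A at index 4 by its rule yields 9.

9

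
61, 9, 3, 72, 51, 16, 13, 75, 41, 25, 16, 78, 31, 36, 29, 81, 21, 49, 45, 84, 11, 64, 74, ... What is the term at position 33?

Split by position mod 4 into 4 tracks.
Subsequence A: 61, 51, 41, 31, 21, 11 — arithmetic, step −10.
Subsequence B: 9, 16, 25, 36, 49, 64 — the squares 3², 4², 5², ….
Subsequence C: 3, 13, 16, 29, 45, 74 — Fibonacci-style (each term is the sum of the two before it).
Subsequence D: 72, 75, 78, 81, 84 — linear: a_n = 69 + 3·n.
Position 33 → subsequence A, term 9 = -19.

-19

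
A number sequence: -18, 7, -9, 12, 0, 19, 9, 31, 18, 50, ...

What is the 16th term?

Taking every 2nd term gives 2 separate tracks.
Subsequence A = -18, -9, 0, 9, 18: linear: a_n = -27 + 9·n.
Subsequence B = 7, 12, 19, 31, 50: a Fibonacci-like recurrence a_n = a_{n-1} + a_{n-2}.
The 16th slot belongs to subsequence B; its 8th term is 212.

212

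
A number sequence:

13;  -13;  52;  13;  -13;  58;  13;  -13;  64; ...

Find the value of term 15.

Positions follow the repeating pattern AAB; grouping by letter gives 2 tracks.
Track A: 13, -13, 13, -13, 13, -13. Oscillating between 13 and -13.
Track B: 52, 58, 64. Adding 6 each time.
Term 15 comes from track B (its 5th entry): 76.

76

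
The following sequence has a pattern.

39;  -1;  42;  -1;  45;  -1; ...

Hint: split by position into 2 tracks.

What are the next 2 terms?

The terms cycle through 2 interleaved subsequences.
Subsequence A = 39, 42, 45: adding 3 each time.
Subsequence B = -1, -1, -1: the constant sequence -1.
Position 7 falls in subsequence A as its term 4, giving 48.
Position 8 falls in subsequence B as its term 4, giving -1.

48, -1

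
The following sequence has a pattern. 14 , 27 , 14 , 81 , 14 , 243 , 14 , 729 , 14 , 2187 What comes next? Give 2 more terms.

Split by position mod 2 into 2 tracks.
Track A: 14, 14, 14, 14, 14. The constant sequence 14.
Track B: 27, 81, 243, 729, 2187. Powers of 3.
Term 11 comes from track A (its 6th entry): 14.
Term 12 comes from track B (its 6th entry): 6561.

14, 6561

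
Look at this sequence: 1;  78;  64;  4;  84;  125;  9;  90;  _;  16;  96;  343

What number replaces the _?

216

Read the sequence 3 terms at a time; column i is its own pattern.
Subsequence A = 1, 4, 9, 16: the squares 1², 2², 3², ….
Subsequence B = 78, 84, 90, 96: linear: a_n = 72 + 6·n.
Subsequence C = 64, 125, ?, 343: perfect cubes starting at 4³.
The gap is subsequence C's term 3; the rule gives 216.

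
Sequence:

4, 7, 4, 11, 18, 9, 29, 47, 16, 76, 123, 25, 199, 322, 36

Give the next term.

The slot pattern repeats as AAB (period 3), so there are 2 interleaved tracks.
Track A is 4, 7, 11, 18, 29, 47, 76, 123, 199, 322, which is Fibonacci-style (each term is the sum of the two before it).
Track B is 4, 9, 16, 25, 36, which is the squares 2², 3², 4², ….
The 16th slot belongs to track A; its 11th term is 521.

521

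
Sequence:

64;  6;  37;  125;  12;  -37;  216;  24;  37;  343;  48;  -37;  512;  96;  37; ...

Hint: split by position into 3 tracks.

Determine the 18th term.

The terms cycle through 3 interleaved subsequences.
Track A: 64, 125, 216, 343, 512 (the cubes 4³, 5³, 6³, …).
Track B: 6, 12, 24, 48, 96 (a geometric progression (common ratio 2)).
Track C: 37, -37, 37, -37, 37 (alternating ±37).
Position 18 falls in track C as its term 6, giving -37.

-37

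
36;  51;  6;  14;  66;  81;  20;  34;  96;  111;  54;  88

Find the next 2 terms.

126, 141

Positions follow the repeating pattern AABB; grouping by letter gives 2 tracks.
Stream A = 36, 51, 66, 81, 96, 111: adding 15 each time.
Stream B = 6, 14, 20, 34, 54, 88: a Fibonacci-like recurrence a_n = a_{n-1} + a_{n-2}.
Position 13 falls in stream A as its term 7, giving 126.
The 14th slot belongs to stream A; its 8th term is 141.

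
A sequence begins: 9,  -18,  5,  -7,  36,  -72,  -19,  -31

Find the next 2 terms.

Reading positions in blocks of 4 reveals the pattern AABB — 2 tracks woven together.
Track A: 9, -18, 36, -72 (geometric, ×-2 each step).
Track B: 5, -7, -19, -31 (subtracting 12 each time).
Term 9 comes from track A (its 5th entry): 144.
Term 10 comes from track A (its 6th entry): -288.

144, -288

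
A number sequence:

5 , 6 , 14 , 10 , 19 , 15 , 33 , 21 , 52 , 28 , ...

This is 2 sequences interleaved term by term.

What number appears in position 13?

137

Odd-indexed and even-indexed terms follow separate rules.
Stream A = 5, 14, 19, 33, 52: each term equals the sum of the previous two.
Stream B = 6, 10, 15, 21, 28: triangular numbers starting at T_3.
Position 13 → stream A, term 7 = 137.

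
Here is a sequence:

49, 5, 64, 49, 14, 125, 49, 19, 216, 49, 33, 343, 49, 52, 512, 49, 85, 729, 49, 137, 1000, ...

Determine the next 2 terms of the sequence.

Read the sequence 3 terms at a time; column i is its own pattern.
Subsequence A: 49, 49, 49, 49, 49, 49, 49. The constant sequence 49.
Subsequence B: 5, 14, 19, 33, 52, 85, 137. Each term equals the sum of the previous two.
Subsequence C: 64, 125, 216, 343, 512, 729, 1000. Perfect cubes starting at 4³.
Position 22 falls in subsequence A as its term 8, giving 49.
Term 23 comes from subsequence B (its 8th entry): 222.

49, 222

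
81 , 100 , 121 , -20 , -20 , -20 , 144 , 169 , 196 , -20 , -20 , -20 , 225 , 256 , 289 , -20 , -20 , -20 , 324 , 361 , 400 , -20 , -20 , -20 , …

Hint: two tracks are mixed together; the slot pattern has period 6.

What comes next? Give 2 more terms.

441, 484

Reading positions in blocks of 6 reveals the pattern AAABBB — 2 tracks woven together.
Track A: 81, 100, 121, 144, 169, 196, 225, 256, 289, 324, 361, 400 — the squares 9², 10², 11², ….
Track B: -20, -20, -20, -20, -20, -20, -20, -20, -20, -20, -20, -20 — constant -20.
The 25th slot belongs to track A; its 13th term is 441.
The 26th slot belongs to track A; its 14th term is 484.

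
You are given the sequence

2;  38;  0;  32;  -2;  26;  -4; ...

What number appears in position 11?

Taking every 2nd term gives 2 separate tracks.
Subsequence A = 2, 0, -2, -4: subtracting 2 each time.
Subsequence B = 38, 32, 26: arithmetic, step −6.
Term 11 comes from subsequence A (its 6th entry): -8.

-8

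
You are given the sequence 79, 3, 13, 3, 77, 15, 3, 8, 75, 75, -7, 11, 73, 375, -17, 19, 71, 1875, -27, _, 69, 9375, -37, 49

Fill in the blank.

30

Split by position mod 4: positions 1, 5, 9, … form one track, and each other residue class forms its own.
Track A is 79, 77, 75, 73, 71, 69, which is subtracting 2 each time.
Track B is 3, 15, 75, 375, 1875, 9375, which is geometric with ratio 5.
Track C is 13, 3, -7, -17, -27, -37, which is arithmetic with common difference −10.
Track D is 3, 8, 11, 19, ?, 49, which is Fibonacci-style (each term is the sum of the two before it).
So the missing entry in track D is 30.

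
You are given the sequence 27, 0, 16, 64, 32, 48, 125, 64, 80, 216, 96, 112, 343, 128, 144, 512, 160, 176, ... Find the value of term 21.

The slot pattern repeats as ABB (period 3), so there are 2 interleaved tracks.
Stream A: 27, 64, 125, 216, 343, 512 — the cubes 3³, 4³, 5³, ….
Stream B: 0, 16, 32, 48, 64, 80, 96, 112, 128, 144, 160, 176 — arithmetic, step +16.
Term 21 comes from stream B (its 14th entry): 208.

208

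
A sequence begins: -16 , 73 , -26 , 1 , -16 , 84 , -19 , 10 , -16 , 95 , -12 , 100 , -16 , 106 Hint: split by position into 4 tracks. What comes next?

-5

Read the sequence 4 terms at a time; column i is its own pattern.
Track A: -16, -16, -16, -16. Always -16.
Track B: 73, 84, 95, 106. Linear: a_n = 62 + 11·n.
Track C: -26, -19, -12. Linear: a_n = -33 + 7·n.
Track D: 1, 10, 100. Multiplying by 10 each time.
Position 15 → track C, term 4 = -5.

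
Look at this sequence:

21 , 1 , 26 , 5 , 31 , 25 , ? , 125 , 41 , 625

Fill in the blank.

Positions 1, 3, 5, … form one subsequence and positions 2, 4, 6, … form another.
Track A: 21, 26, 31, ?, 41. Linear: a_n = 16 + 5·n.
Track B: 1, 5, 25, 125, 625. Powers of 5.
Track A's pattern makes the blank 36.

36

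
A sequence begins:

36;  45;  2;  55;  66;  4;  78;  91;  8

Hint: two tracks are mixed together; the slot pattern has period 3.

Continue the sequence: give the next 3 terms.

Positions follow the repeating pattern AAB; grouping by letter gives 2 tracks.
Track A = 36, 45, 55, 66, 78, 91: triangular numbers starting at T_8.
Track B = 2, 4, 8: powers of 2.
The 10th slot belongs to track A; its 7th term is 105.
Position 11 falls in track A as its term 8, giving 120.
The 12th slot belongs to track B; its 4th term is 16.

105, 120, 16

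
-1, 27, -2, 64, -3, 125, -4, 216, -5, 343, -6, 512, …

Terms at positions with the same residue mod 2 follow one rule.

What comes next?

-7

Taking every 2nd term gives 2 separate tracks.
Track A: -1, -2, -3, -4, -5, -6 (arithmetic with common difference −1).
Track B: 27, 64, 125, 216, 343, 512 (perfect cubes starting at 3³).
Term 13 comes from track A (its 7th entry): -7.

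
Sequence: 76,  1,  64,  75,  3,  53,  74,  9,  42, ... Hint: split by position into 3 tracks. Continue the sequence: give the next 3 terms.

Split by position mod 3 into 3 tracks.
Track A: 76, 75, 74. Subtracting 1 each time.
Track B: 1, 3, 9. Powers of 3.
Track C: 64, 53, 42. Subtracting 11 each time.
Position 10 falls in track A as its term 4, giving 73.
Position 11 falls in track B as its term 4, giving 27.
Position 12 → track C, term 4 = 31.

73, 27, 31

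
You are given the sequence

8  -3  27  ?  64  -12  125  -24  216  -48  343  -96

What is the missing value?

-6

Positions 1, 3, 5, … form one subsequence and positions 2, 4, 6, … form another.
Subsequence A: 8, 27, 64, 125, 216, 343. Perfect cubes starting at 2³.
Subsequence B: -3, ?, -12, -24, -48, -96. Multiplying by 2 each time.
The gap is subsequence B's term 2; the rule gives -6.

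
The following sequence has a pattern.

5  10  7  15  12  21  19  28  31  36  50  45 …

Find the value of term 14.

55

Odd-indexed and even-indexed terms follow separate rules.
Subsequence A: 5, 7, 12, 19, 31, 50 — Fibonacci-style (each term is the sum of the two before it).
Subsequence B: 10, 15, 21, 28, 36, 45 — triangular numbers starting at T_4.
Position 14 falls in subsequence B as its term 7, giving 55.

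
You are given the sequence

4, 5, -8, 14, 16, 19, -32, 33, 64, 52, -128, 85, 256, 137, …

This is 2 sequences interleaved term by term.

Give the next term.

-512

Taking every 2nd term gives 2 separate tracks.
Track A: 4, -8, 16, -32, 64, -128, 256 (a geometric progression (common ratio -2)).
Track B: 5, 14, 19, 33, 52, 85, 137 (each term equals the sum of the previous two).
The 15th slot belongs to track A; its 8th term is -512.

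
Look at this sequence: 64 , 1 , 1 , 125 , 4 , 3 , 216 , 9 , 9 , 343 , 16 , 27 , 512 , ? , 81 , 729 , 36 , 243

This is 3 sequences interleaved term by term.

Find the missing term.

Read the sequence 3 terms at a time; column i is its own pattern.
Track A: 64, 125, 216, 343, 512, 729. Perfect cubes starting at 4³.
Track B: 1, 4, 9, 16, ?, 36. Consecutive squares n² from n = 1.
Track C: 1, 3, 9, 27, 81, 243. Geometric with ratio 3.
The gap is track B's term 5; the rule gives 25.

25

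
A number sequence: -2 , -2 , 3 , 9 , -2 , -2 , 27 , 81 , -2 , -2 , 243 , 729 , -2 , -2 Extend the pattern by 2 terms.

2187, 6561

The slot pattern repeats as AABB (period 4), so there are 2 interleaved tracks.
Track A is -2, -2, -2, -2, -2, -2, -2, -2, which is the constant sequence -2.
Track B is 3, 9, 27, 81, 243, 729, which is multiplying by 3 each time.
Position 15 → track B, term 7 = 2187.
Position 16 → track B, term 8 = 6561.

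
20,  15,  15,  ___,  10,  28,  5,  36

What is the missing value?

Positions 1, 3, 5, … form one subsequence and positions 2, 4, 6, … form another.
Track A: 20, 15, 10, 5 — subtracting 5 each time.
Track B: 15, ?, 28, 36 — the triangular numbers T_5, T_6, ….
So the missing entry in track B is 21.

21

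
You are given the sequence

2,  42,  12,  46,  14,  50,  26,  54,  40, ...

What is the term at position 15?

The terms cycle through 2 interleaved subsequences.
Stream A: 2, 12, 14, 26, 40. Each term equals the sum of the previous two.
Stream B: 42, 46, 50, 54. Arithmetic with common difference +4.
Position 15 → stream A, term 8 = 172.

172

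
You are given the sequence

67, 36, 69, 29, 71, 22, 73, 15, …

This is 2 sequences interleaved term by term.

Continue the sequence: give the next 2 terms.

75, 8

Taking every 2nd term gives 2 separate tracks.
Subsequence A: 67, 69, 71, 73. Arithmetic with common difference +2.
Subsequence B: 36, 29, 22, 15. Arithmetic with common difference −7.
Term 9 comes from subsequence A (its 5th entry): 75.
The 10th slot belongs to subsequence B; its 5th term is 8.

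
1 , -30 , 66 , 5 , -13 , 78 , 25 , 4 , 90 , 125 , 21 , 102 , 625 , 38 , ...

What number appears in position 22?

Split by position mod 3: positions 1, 4, 7, … form one track, and each other residue class forms its own.
Track A: 1, 5, 25, 125, 625 (powers 5^0, 5^1, 5^2, …).
Track B: -30, -13, 4, 21, 38 (linear: a_n = -47 + 17·n).
Track C: 66, 78, 90, 102 (linear: a_n = 54 + 12·n).
Term 22 comes from track A (its 8th entry): 78125.

78125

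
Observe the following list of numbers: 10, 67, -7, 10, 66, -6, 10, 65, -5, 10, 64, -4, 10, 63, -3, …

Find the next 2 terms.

Split by position mod 3 into 3 tracks.
Track A: 10, 10, 10, 10, 10 — always 10.
Track B: 67, 66, 65, 64, 63 — arithmetic with common difference −1.
Track C: -7, -6, -5, -4, -3 — adding 1 each time.
The 16th slot belongs to track A; its 6th term is 10.
Term 17 comes from track B (its 6th entry): 62.

10, 62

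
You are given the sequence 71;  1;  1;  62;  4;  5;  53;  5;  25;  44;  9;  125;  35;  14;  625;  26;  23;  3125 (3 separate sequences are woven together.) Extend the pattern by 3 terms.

Split by position mod 3: positions 1, 4, 7, … form one track, and each other residue class forms its own.
Subsequence A: 71, 62, 53, 44, 35, 26 — subtracting 9 each time.
Subsequence B: 1, 4, 5, 9, 14, 23 — a Fibonacci-like recurrence a_n = a_{n-1} + a_{n-2}.
Subsequence C: 1, 5, 25, 125, 625, 3125 — a geometric progression (common ratio 5).
The 19th slot belongs to subsequence A; its 7th term is 17.
Term 20 comes from subsequence B (its 7th entry): 37.
Position 21 falls in subsequence C as its term 7, giving 15625.

17, 37, 15625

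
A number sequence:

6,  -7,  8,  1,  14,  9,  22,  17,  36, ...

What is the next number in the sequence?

25

Split by position mod 2 into 2 tracks.
Subsequence A is 6, 8, 14, 22, 36, which is Fibonacci-style (each term is the sum of the two before it).
Subsequence B is -7, 1, 9, 17, which is arithmetic with common difference +8.
Position 10 → subsequence B, term 5 = 25.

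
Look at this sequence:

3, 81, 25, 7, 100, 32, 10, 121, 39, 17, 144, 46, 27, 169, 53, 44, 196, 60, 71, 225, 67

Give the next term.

The terms cycle through 3 interleaved subsequences.
Track A = 3, 7, 10, 17, 27, 44, 71: Fibonacci-style (each term is the sum of the two before it).
Track B = 81, 100, 121, 144, 169, 196, 225: perfect squares starting at 9².
Track C = 25, 32, 39, 46, 53, 60, 67: arithmetic, step +7.
Position 22 → track A, term 8 = 115.

115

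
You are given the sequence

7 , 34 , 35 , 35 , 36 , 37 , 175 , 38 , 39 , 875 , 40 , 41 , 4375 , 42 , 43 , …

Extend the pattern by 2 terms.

Positions follow the repeating pattern ABB; grouping by letter gives 2 tracks.
Stream A is 7, 35, 175, 875, 4375, which is multiplying by 5 each time.
Stream B is 34, 35, 36, 37, 38, 39, 40, 41, 42, 43, which is arithmetic, step +1.
Position 16 falls in stream A as its term 6, giving 21875.
Position 17 → stream B, term 11 = 44.

21875, 44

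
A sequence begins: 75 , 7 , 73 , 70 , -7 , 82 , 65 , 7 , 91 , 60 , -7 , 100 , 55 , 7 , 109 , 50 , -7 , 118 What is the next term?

45

Read the sequence 3 terms at a time; column i is its own pattern.
Track A = 75, 70, 65, 60, 55, 50: arithmetic, step −5.
Track B = 7, -7, 7, -7, 7, -7: oscillating between 7 and -7.
Track C = 73, 82, 91, 100, 109, 118: arithmetic with common difference +9.
Position 19 falls in track A as its term 7, giving 45.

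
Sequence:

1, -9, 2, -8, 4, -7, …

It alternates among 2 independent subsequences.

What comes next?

Positions 1, 3, 5, … form one subsequence and positions 2, 4, 6, … form another.
Stream A = 1, 2, 4: powers 2^0, 2^1, 2^2, ….
Stream B = -9, -8, -7: arithmetic, step +1.
The 7th slot belongs to stream A; its 4th term is 8.

8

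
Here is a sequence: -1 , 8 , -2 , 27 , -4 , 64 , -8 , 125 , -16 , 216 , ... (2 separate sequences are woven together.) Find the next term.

-32

The terms cycle through 2 interleaved subsequences.
Track A: -1, -2, -4, -8, -16 — multiplying by 2 each time.
Track B: 8, 27, 64, 125, 216 — consecutive cubes n³ from n = 2.
Position 11 falls in track A as its term 6, giving -32.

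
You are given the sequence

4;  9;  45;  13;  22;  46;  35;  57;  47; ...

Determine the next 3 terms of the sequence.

Reading positions in blocks of 3 reveals the pattern AAB — 2 tracks woven together.
Track A = 4, 9, 13, 22, 35, 57: Fibonacci-style (each term is the sum of the two before it).
Track B = 45, 46, 47: adding 1 each time.
Position 10 → track A, term 7 = 92.
The 11th slot belongs to track A; its 8th term is 149.
Term 12 comes from track B (its 4th entry): 48.

92, 149, 48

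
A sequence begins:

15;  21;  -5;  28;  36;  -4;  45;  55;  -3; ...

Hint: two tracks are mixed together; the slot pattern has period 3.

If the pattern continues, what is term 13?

91

Positions follow the repeating pattern AAB; grouping by letter gives 2 tracks.
Stream A is 15, 21, 28, 36, 45, 55, which is the triangular numbers T_5, T_6, ….
Stream B is -5, -4, -3, which is arithmetic, step +1.
Position 13 falls in stream A as its term 9, giving 91.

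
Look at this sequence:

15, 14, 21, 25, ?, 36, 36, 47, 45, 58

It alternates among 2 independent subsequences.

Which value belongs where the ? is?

Taking every 2nd term gives 2 separate tracks.
Subsequence A is 15, 21, ?, 36, 45, which is the triangular numbers T_5, T_6, ….
Subsequence B is 14, 25, 36, 47, 58, which is arithmetic with common difference +11.
The gap is subsequence A's term 3; the rule gives 28.

28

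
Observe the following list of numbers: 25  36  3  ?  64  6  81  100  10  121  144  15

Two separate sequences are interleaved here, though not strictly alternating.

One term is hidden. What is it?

Reading positions in blocks of 3 reveals the pattern AAB — 2 tracks woven together.
Subsequence A: 25, 36, ?, 64, 81, 100, 121, 144. Perfect squares starting at 5².
Subsequence B: 3, 6, 10, 15. The triangular numbers T_2, T_3, ….
So the missing entry in subsequence A is 49.

49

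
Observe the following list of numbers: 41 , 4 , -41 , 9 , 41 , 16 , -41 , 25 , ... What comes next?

41

Taking every 2nd term gives 2 separate tracks.
Stream A = 41, -41, 41, -41: the oscillation 41·(−1)^(n+1).
Stream B = 4, 9, 16, 25: the squares 2², 3², 4², ….
The 9th slot belongs to stream A; its 5th term is 41.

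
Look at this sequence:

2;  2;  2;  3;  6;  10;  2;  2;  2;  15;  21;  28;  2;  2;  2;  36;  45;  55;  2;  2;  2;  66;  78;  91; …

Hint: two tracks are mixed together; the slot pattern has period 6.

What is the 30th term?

Positions follow the repeating pattern AAABBB; grouping by letter gives 2 tracks.
Stream A: 2, 2, 2, 2, 2, 2, 2, 2, 2, 2, 2, 2 — constant 2.
Stream B: 3, 6, 10, 15, 21, 28, 36, 45, 55, 66, 78, 91 — triangular numbers starting at T_2.
Position 30 falls in stream B as its term 15, giving 136.

136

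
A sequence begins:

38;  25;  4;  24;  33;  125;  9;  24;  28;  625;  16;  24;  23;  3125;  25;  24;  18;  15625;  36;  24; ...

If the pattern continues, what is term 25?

8

Read the sequence 4 terms at a time; column i is its own pattern.
Subsequence A = 38, 33, 28, 23, 18: arithmetic, step −5.
Subsequence B = 25, 125, 625, 3125, 15625: powers 5^2, 5^3, 5^4, ….
Subsequence C = 4, 9, 16, 25, 36: perfect squares starting at 2².
Subsequence D = 24, 24, 24, 24, 24: always 24.
The 25th slot belongs to subsequence A; its 7th term is 8.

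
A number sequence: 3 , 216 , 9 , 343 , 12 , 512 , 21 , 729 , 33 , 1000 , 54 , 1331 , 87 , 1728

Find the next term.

Positions 1, 3, 5, … form one subsequence and positions 2, 4, 6, … form another.
Stream A is 3, 9, 12, 21, 33, 54, 87, which is Fibonacci-style (each term is the sum of the two before it).
Stream B is 216, 343, 512, 729, 1000, 1331, 1728, which is perfect cubes starting at 6³.
Position 15 falls in stream A as its term 8, giving 141.

141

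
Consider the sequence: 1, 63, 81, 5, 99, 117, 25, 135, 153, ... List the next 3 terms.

125, 171, 189

Positions follow the repeating pattern ABB; grouping by letter gives 2 tracks.
Stream A is 1, 5, 25, which is powers 5^0, 5^1, 5^2, ….
Stream B is 63, 81, 99, 117, 135, 153, which is adding 18 each time.
Position 10 falls in stream A as its term 4, giving 125.
The 11th slot belongs to stream B; its 7th term is 171.
Position 12 falls in stream B as its term 8, giving 189.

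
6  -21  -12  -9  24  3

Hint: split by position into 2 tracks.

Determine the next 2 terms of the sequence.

-48, 15

Positions 1, 3, 5, … form one subsequence and positions 2, 4, 6, … form another.
Stream A: 6, -12, 24 — geometric with ratio -2.
Stream B: -21, -9, 3 — adding 12 each time.
The 7th slot belongs to stream A; its 4th term is -48.
Position 8 → stream B, term 4 = 15.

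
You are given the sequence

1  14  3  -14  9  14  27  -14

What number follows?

81

Taking every 2nd term gives 2 separate tracks.
Subsequence A = 1, 3, 9, 27: successive powers of 3.
Subsequence B = 14, -14, 14, -14: the oscillation 14·(−1)^(n+1).
Position 9 falls in subsequence A as its term 5, giving 81.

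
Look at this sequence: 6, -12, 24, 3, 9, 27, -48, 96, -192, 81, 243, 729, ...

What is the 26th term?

-49152

The slot pattern repeats as AAABBB (period 6), so there are 2 interleaved tracks.
Track A: 6, -12, 24, -48, 96, -192 (a geometric progression (common ratio -2)).
Track B: 3, 9, 27, 81, 243, 729 (successive powers of 3).
Term 26 comes from track A (its 14th entry): -49152.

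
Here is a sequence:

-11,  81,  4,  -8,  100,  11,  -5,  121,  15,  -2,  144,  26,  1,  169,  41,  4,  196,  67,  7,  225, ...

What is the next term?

Split by position mod 3: positions 1, 4, 7, … form one track, and each other residue class forms its own.
Stream A: -11, -8, -5, -2, 1, 4, 7 (arithmetic, step +3).
Stream B: 81, 100, 121, 144, 169, 196, 225 (perfect squares starting at 9²).
Stream C: 4, 11, 15, 26, 41, 67 (a Fibonacci-like recurrence a_n = a_{n-1} + a_{n-2}).
Position 21 falls in stream C as its term 7, giving 108.

108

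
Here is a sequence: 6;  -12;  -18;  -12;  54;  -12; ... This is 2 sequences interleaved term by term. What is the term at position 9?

Odd-indexed and even-indexed terms follow separate rules.
Track A: 6, -18, 54. Geometric, ×-3 each step.
Track B: -12, -12, -12. Always -12.
The 9th slot belongs to track A; its 5th term is 486.

486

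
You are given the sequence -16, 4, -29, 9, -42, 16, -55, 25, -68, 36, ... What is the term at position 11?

-81

Odd-indexed and even-indexed terms follow separate rules.
Track A is -16, -29, -42, -55, -68, which is subtracting 13 each time.
Track B is 4, 9, 16, 25, 36, which is consecutive squares n² from n = 2.
Position 11 falls in track A as its term 6, giving -81.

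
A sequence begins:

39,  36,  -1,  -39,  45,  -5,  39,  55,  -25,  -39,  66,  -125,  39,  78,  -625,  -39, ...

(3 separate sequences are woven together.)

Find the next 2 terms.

Taking every 3rd term gives 3 separate tracks.
Track A: 39, -39, 39, -39, 39, -39 (oscillating between 39 and -39).
Track B: 36, 45, 55, 66, 78 (the triangular numbers T_8, T_9, …).
Track C: -1, -5, -25, -125, -625 (multiplying by 5 each time).
The 17th slot belongs to track B; its 6th term is 91.
Term 18 comes from track C (its 6th entry): -3125.

91, -3125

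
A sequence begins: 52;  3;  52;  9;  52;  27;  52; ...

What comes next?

The terms cycle through 2 interleaved subsequences.
Track A: 52, 52, 52, 52. Always 52.
Track B: 3, 9, 27. Successive powers of 3.
Position 8 → track B, term 4 = 81.

81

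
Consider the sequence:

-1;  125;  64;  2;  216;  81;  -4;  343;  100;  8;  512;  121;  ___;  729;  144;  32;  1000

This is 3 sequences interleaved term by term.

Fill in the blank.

-16

Taking every 3rd term gives 3 separate tracks.
Subsequence A is -1, 2, -4, 8, ?, 32, which is geometric with ratio -2.
Subsequence B is 125, 216, 343, 512, 729, 1000, which is perfect cubes starting at 5³.
Subsequence C is 64, 81, 100, 121, 144, which is consecutive squares n² from n = 8.
The gap is subsequence A's term 5; the rule gives -16.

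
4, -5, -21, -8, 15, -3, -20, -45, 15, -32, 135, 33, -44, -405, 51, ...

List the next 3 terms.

-56, 1215, 69

Read the sequence 3 terms at a time; column i is its own pattern.
Track A: 4, -8, -20, -32, -44 (arithmetic with common difference −12).
Track B: -5, 15, -45, 135, -405 (geometric with ratio -3).
Track C: -21, -3, 15, 33, 51 (adding 18 each time).
Term 16 comes from track A (its 6th entry): -56.
The 17th slot belongs to track B; its 6th term is 1215.
The 18th slot belongs to track C; its 6th term is 69.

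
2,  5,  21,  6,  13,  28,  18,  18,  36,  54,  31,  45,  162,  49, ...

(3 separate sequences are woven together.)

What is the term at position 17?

The terms cycle through 3 interleaved subsequences.
Stream A: 2, 6, 18, 54, 162 — geometric, ×3 each step.
Stream B: 5, 13, 18, 31, 49 — Fibonacci-style (each term is the sum of the two before it).
Stream C: 21, 28, 36, 45 — the triangular numbers T_6, T_7, ….
The 17th slot belongs to stream B; its 6th term is 80.

80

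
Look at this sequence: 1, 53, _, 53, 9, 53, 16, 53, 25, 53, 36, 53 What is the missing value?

Odd-indexed and even-indexed terms follow separate rules.
Track A = 1, ?, 9, 16, 25, 36: consecutive squares n² from n = 1.
Track B = 53, 53, 53, 53, 53, 53: constant 53.
Track A's pattern makes the blank 4.

4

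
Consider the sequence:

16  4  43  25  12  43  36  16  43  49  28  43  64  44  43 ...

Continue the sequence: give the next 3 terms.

81, 72, 43

Read the sequence 3 terms at a time; column i is its own pattern.
Stream A: 16, 25, 36, 49, 64. Consecutive squares n² from n = 4.
Stream B: 4, 12, 16, 28, 44. Each term equals the sum of the previous two.
Stream C: 43, 43, 43, 43, 43. Constant 43.
Term 16 comes from stream A (its 6th entry): 81.
Term 17 comes from stream B (its 6th entry): 72.
Term 18 comes from stream C (its 6th entry): 43.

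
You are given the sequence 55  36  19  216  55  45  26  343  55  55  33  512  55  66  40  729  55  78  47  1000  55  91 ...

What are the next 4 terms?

54, 1331, 55, 105

Read the sequence 4 terms at a time; column i is its own pattern.
Subsequence A: 55, 55, 55, 55, 55, 55 (the constant sequence 55).
Subsequence B: 36, 45, 55, 66, 78, 91 (triangular numbers starting at T_8).
Subsequence C: 19, 26, 33, 40, 47 (linear: a_n = 12 + 7·n).
Subsequence D: 216, 343, 512, 729, 1000 (perfect cubes starting at 6³).
Term 23 comes from subsequence C (its 6th entry): 54.
Position 24 → subsequence D, term 6 = 1331.
Term 25 comes from subsequence A (its 7th entry): 55.
Term 26 comes from subsequence B (its 7th entry): 105.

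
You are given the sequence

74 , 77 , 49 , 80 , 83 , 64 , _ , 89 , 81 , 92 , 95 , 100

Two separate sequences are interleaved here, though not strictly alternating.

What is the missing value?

Reading positions in blocks of 3 reveals the pattern AAB — 2 tracks woven together.
Subsequence A: 74, 77, 80, 83, ?, 89, 92, 95 — arithmetic, step +3.
Subsequence B: 49, 64, 81, 100 — perfect squares starting at 7².
Subsequence A's pattern makes the blank 86.

86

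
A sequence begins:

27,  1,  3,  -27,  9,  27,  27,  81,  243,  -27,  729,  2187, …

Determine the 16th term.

-27

Positions follow the repeating pattern ABB; grouping by letter gives 2 tracks.
Subsequence A: 27, -27, 27, -27 (oscillating between 27 and -27).
Subsequence B: 1, 3, 9, 27, 81, 243, 729, 2187 (successive powers of 3).
Position 16 falls in subsequence A as its term 6, giving -27.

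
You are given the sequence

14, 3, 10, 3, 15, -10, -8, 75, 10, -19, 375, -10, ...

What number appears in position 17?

Split by position mod 3 into 3 tracks.
Track A is 14, 3, -8, -19, which is linear: a_n = 25 − 11·n.
Track B is 3, 15, 75, 375, which is geometric, ×5 each step.
Track C is 10, -10, 10, -10, which is alternating ±10.
Term 17 comes from track B (its 6th entry): 9375.

9375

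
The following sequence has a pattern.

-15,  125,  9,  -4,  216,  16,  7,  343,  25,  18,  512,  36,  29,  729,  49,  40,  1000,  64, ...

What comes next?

Read the sequence 3 terms at a time; column i is its own pattern.
Subsequence A is -15, -4, 7, 18, 29, 40, which is adding 11 each time.
Subsequence B is 125, 216, 343, 512, 729, 1000, which is perfect cubes starting at 5³.
Subsequence C is 9, 16, 25, 36, 49, 64, which is the squares 3², 4², 5², ….
Position 19 falls in subsequence A as its term 7, giving 51.

51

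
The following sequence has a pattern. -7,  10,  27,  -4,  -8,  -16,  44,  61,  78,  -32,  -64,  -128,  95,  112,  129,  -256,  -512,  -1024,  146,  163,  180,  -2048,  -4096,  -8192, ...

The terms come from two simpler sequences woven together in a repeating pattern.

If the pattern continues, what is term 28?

-16384

The slot pattern repeats as AAABBB (period 6), so there are 2 interleaved tracks.
Track A: -7, 10, 27, 44, 61, 78, 95, 112, 129, 146, 163, 180 — adding 17 each time.
Track B: -4, -8, -16, -32, -64, -128, -256, -512, -1024, -2048, -4096, -8192 — multiplying by 2 each time.
Position 28 falls in track B as its term 13, giving -16384.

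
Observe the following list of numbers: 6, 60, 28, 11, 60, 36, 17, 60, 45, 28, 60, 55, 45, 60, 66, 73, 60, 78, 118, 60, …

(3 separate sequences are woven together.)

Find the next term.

91

Read the sequence 3 terms at a time; column i is its own pattern.
Stream A = 6, 11, 17, 28, 45, 73, 118: each term equals the sum of the previous two.
Stream B = 60, 60, 60, 60, 60, 60, 60: constant 60.
Stream C = 28, 36, 45, 55, 66, 78: triangular numbers starting at T_7.
Position 21 → stream C, term 7 = 91.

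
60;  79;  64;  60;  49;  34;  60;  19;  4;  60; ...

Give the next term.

The slot pattern repeats as ABB (period 3), so there are 2 interleaved tracks.
Subsequence A: 60, 60, 60, 60 (the constant sequence 60).
Subsequence B: 79, 64, 49, 34, 19, 4 (subtracting 15 each time).
Position 11 falls in subsequence B as its term 7, giving -11.

-11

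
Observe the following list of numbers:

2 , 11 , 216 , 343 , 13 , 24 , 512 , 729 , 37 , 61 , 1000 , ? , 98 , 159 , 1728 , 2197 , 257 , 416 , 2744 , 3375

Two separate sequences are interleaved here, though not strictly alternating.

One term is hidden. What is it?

1331

The slot pattern repeats as AABB (period 4), so there are 2 interleaved tracks.
Track A: 2, 11, 13, 24, 37, 61, 98, 159, 257, 416 (each term equals the sum of the previous two).
Track B: 216, 343, 512, 729, 1000, ?, 1728, 2197, 2744, 3375 (the cubes 6³, 7³, 8³, …).
So the missing entry in track B is 1331.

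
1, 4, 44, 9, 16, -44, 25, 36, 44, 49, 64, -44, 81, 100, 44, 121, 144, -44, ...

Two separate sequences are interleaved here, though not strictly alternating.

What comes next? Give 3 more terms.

Positions follow the repeating pattern AAB; grouping by letter gives 2 tracks.
Stream A is 1, 4, 9, 16, 25, 36, 49, 64, 81, 100, 121, 144, which is the squares 1², 2², 3², ….
Stream B is 44, -44, 44, -44, 44, -44, which is the oscillation 44·(−1)^(n+1).
Position 19 falls in stream A as its term 13, giving 169.
Term 20 comes from stream A (its 14th entry): 196.
Position 21 falls in stream B as its term 7, giving 44.

169, 196, 44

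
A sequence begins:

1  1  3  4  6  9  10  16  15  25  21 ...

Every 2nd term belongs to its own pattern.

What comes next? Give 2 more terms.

Taking every 2nd term gives 2 separate tracks.
Track A: 1, 3, 6, 10, 15, 21 — triangular numbers starting at T_1.
Track B: 1, 4, 9, 16, 25 — consecutive squares n² from n = 1.
Term 12 comes from track B (its 6th entry): 36.
Term 13 comes from track A (its 7th entry): 28.

36, 28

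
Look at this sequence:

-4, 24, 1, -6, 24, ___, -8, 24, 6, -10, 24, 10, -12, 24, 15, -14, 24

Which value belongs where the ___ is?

Read the sequence 3 terms at a time; column i is its own pattern.
Track A = -4, -6, -8, -10, -12, -14: arithmetic with common difference −2.
Track B = 24, 24, 24, 24, 24, 24: constant 24.
Track C = 1, ?, 6, 10, 15: triangular numbers n(n+1)/2 for n = 1, 2, ….
The gap is track C's term 2; the rule gives 3.

3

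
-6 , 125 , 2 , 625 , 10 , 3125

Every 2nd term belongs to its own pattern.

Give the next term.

18

Split by position mod 2 into 2 tracks.
Track A: -6, 2, 10. Linear: a_n = -14 + 8·n.
Track B: 125, 625, 3125. Successive powers of 5.
Position 7 → track A, term 4 = 18.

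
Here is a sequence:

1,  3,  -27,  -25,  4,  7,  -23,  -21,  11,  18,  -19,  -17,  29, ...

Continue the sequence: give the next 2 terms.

Reading positions in blocks of 4 reveals the pattern AABB — 2 tracks woven together.
Track A: 1, 3, 4, 7, 11, 18, 29 (a Fibonacci-like recurrence a_n = a_{n-1} + a_{n-2}).
Track B: -27, -25, -23, -21, -19, -17 (linear: a_n = -29 + 2·n).
Position 14 falls in track A as its term 8, giving 47.
Term 15 comes from track B (its 7th entry): -15.

47, -15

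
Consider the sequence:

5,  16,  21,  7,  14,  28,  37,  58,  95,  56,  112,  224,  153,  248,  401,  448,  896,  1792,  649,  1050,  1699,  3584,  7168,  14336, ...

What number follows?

2749

The slot pattern repeats as AAABBB (period 6), so there are 2 interleaved tracks.
Track A: 5, 16, 21, 37, 58, 95, 153, 248, 401, 649, 1050, 1699 (Fibonacci-style (each term is the sum of the two before it)).
Track B: 7, 14, 28, 56, 112, 224, 448, 896, 1792, 3584, 7168, 14336 (geometric, ×2 each step).
The 25th slot belongs to track A; its 13th term is 2749.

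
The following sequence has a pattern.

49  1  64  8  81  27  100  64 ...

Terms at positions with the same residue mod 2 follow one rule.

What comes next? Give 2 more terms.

Taking every 2nd term gives 2 separate tracks.
Subsequence A: 49, 64, 81, 100 (consecutive squares n² from n = 7).
Subsequence B: 1, 8, 27, 64 (perfect cubes starting at 1³).
Position 9 falls in subsequence A as its term 5, giving 121.
Position 10 falls in subsequence B as its term 5, giving 125.

121, 125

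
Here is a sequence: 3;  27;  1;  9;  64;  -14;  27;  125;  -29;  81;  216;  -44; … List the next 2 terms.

243, 343

Split by position mod 3: positions 1, 4, 7, … form one track, and each other residue class forms its own.
Track A: 3, 9, 27, 81 (powers 3^1, 3^2, 3^3, …).
Track B: 27, 64, 125, 216 (the cubes 3³, 4³, 5³, …).
Track C: 1, -14, -29, -44 (arithmetic with common difference −15).
Term 13 comes from track A (its 5th entry): 243.
Term 14 comes from track B (its 5th entry): 343.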